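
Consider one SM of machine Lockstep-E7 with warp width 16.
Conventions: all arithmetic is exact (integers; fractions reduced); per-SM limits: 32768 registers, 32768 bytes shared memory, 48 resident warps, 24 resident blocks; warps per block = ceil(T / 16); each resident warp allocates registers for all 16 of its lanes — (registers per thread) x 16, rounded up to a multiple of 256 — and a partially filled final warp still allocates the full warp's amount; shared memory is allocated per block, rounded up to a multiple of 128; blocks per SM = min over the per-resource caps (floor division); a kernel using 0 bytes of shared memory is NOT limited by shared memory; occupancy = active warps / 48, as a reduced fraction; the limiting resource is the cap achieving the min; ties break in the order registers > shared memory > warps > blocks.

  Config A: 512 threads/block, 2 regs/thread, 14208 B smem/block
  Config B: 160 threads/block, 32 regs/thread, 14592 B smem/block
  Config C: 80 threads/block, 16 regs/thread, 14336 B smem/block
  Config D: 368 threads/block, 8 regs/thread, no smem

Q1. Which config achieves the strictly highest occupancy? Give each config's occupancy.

occupancies: A 2/3, B 5/12, C 5/24, D 23/24

Answer: D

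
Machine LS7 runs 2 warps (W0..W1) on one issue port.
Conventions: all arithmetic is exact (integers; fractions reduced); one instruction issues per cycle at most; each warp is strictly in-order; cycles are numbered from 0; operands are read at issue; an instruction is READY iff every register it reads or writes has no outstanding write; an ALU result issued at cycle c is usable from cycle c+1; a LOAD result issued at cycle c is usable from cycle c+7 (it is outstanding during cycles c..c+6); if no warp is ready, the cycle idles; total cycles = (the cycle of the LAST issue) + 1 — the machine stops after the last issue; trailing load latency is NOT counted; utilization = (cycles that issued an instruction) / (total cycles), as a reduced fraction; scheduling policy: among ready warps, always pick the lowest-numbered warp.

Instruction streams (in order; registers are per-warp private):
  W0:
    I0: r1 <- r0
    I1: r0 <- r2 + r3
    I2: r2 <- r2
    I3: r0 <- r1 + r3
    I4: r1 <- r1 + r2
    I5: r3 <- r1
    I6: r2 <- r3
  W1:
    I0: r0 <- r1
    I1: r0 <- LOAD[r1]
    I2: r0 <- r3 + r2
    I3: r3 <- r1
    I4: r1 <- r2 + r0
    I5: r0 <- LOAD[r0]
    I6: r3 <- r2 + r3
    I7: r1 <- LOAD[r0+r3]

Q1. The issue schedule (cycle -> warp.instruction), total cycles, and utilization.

cycle 0: W0.I0
cycle 1: W0.I1
cycle 2: W0.I2
cycle 3: W0.I3
cycle 4: W0.I4
cycle 5: W0.I5
cycle 6: W0.I6
cycle 7: W1.I0
cycle 8: W1.I1
cycle 9: idle
cycle 10: idle
cycle 11: idle
cycle 12: idle
cycle 13: idle
cycle 14: idle
cycle 15: W1.I2
cycle 16: W1.I3
cycle 17: W1.I4
cycle 18: W1.I5
cycle 19: W1.I6
cycle 20: idle
cycle 21: idle
cycle 22: idle
cycle 23: idle
cycle 24: idle
cycle 25: W1.I7

Answer: 26 cycles, utilization 15/26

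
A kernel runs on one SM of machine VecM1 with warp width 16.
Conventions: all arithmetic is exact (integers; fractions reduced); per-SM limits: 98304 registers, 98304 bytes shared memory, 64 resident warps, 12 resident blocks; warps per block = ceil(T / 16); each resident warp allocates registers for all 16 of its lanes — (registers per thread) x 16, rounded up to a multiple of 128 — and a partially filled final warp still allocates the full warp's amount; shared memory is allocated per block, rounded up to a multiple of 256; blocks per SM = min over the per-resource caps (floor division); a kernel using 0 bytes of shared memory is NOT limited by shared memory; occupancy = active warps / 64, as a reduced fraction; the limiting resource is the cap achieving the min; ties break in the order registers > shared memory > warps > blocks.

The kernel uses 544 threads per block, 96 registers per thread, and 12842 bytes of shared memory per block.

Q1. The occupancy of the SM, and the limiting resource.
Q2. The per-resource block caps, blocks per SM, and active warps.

Answer: occupancy 17/32, limited by registers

registers: 1 block
shared memory: 7 blocks
warps: 1 block
blocks: 12 blocks

Answer: 1 block, 34 active warps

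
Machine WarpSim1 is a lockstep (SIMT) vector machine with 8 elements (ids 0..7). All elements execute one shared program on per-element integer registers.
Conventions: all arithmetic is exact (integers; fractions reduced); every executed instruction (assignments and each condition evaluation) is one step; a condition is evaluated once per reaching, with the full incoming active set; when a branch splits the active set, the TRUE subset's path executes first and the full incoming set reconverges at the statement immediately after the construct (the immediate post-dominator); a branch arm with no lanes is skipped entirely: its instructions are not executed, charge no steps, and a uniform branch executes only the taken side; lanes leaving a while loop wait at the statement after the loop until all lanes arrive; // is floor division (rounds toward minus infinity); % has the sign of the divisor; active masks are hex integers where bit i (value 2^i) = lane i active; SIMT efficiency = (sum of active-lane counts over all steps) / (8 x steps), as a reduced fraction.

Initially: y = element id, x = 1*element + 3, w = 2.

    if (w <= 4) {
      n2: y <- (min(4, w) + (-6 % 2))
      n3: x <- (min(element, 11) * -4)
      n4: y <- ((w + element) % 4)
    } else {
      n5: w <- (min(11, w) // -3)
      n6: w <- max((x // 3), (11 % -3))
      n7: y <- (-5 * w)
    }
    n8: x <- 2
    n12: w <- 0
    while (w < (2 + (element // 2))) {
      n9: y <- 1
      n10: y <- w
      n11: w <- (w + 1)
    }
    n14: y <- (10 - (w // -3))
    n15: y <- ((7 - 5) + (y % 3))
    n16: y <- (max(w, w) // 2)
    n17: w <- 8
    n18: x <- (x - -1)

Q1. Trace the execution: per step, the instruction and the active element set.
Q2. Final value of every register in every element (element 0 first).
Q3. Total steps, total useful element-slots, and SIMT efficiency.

step 0: eval (w <= 4)                0xff
step 1: y <- (min(4, w) + (-6 % 2))  0xff
step 2: x <- (min(element, 11) * -4) 0xff
step 3: y <- ((w + element) % 4)     0xff
step 4: x <- 2                       0xff
step 5: w <- 0                       0xff
step 6: eval (w < (2 + (element // 2))) 0xff
step 7: y <- 1                       0xff
step 8: y <- w                       0xff
step 9: w <- (w + 1)                 0xff
step 10: eval (w < (2 + (element // 2))) 0xff
step 11: y <- 1                       0xff
step 12: y <- w                       0xff
step 13: w <- (w + 1)                 0xff
step 14: eval (w < (2 + (element // 2))) 0xff
step 15: y <- 1                       0xfc
step 16: y <- w                       0xfc
step 17: w <- (w + 1)                 0xfc
step 18: eval (w < (2 + (element // 2))) 0xfc
step 19: y <- 1                       0xf0
step 20: y <- w                       0xf0
step 21: w <- (w + 1)                 0xf0
step 22: eval (w < (2 + (element // 2))) 0xf0
step 23: y <- 1                       0xc0
step 24: y <- w                       0xc0
step 25: w <- (w + 1)                 0xc0
step 26: eval (w < (2 + (element // 2))) 0xc0
step 27: y <- (10 - (w // -3))        0xff
step 28: y <- ((7 - 5) + (y % 3))     0xff
step 29: y <- (max(w, w) // 2)        0xff
step 30: w <- 8                       0xff
step 31: x <- (x - -1)                0xff

Answer: 32 steps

y: 1,1,1,1,2,2,2,2
x: 3,3,3,3,3,3,3,3
w: 8,8,8,8,8,8,8,8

steps = 32; useful = 208; efficiency = 208/256 = 13/16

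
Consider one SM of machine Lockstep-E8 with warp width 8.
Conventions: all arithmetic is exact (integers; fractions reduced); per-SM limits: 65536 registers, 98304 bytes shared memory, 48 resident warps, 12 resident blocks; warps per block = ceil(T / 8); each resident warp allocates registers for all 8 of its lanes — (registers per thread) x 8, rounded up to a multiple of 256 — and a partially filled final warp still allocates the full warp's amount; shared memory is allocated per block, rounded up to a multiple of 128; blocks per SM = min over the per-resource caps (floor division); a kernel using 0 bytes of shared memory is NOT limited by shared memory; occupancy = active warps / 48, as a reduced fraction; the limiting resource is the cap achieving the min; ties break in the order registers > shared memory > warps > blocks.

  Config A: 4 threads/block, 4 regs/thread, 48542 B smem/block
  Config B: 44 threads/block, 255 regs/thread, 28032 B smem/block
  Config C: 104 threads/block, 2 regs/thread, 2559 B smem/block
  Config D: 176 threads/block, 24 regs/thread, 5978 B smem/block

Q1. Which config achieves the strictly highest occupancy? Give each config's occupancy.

occupancies: A 1/24, B 3/8, C 13/16, D 11/12

Answer: D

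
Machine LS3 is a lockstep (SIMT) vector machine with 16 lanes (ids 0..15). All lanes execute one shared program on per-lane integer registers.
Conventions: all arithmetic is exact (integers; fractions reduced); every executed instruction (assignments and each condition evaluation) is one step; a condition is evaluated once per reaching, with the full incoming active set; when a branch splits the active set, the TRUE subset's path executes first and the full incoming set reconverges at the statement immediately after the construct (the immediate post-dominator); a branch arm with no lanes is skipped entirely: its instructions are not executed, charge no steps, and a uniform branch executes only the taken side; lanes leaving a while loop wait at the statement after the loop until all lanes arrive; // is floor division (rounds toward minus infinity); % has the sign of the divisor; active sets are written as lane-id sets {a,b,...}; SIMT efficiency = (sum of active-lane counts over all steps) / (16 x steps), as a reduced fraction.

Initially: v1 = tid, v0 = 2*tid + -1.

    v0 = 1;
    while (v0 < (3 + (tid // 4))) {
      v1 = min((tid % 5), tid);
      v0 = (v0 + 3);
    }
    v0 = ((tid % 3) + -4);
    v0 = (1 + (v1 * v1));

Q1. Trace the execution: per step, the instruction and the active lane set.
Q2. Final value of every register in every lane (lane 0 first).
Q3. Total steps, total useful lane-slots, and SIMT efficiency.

step 0: v0 <- 1                      {0,1,2,3,4,5,6,7,8,9,10,11,12,13,14,15}
step 1: eval (v0 < (3 + (tid // 4))) {0,1,2,3,4,5,6,7,8,9,10,11,12,13,14,15}
step 2: v1 <- min((tid % 5), tid)    {0,1,2,3,4,5,6,7,8,9,10,11,12,13,14,15}
step 3: v0 <- (v0 + 3)               {0,1,2,3,4,5,6,7,8,9,10,11,12,13,14,15}
step 4: eval (v0 < (3 + (tid // 4))) {0,1,2,3,4,5,6,7,8,9,10,11,12,13,14,15}
step 5: v1 <- min((tid % 5), tid)    {8,9,10,11,12,13,14,15}
step 6: v0 <- (v0 + 3)               {8,9,10,11,12,13,14,15}
step 7: eval (v0 < (3 + (tid // 4))) {8,9,10,11,12,13,14,15}
step 8: v0 <- ((tid % 3) + -4)       {0,1,2,3,4,5,6,7,8,9,10,11,12,13,14,15}
step 9: v0 <- (1 + (v1 * v1))        {0,1,2,3,4,5,6,7,8,9,10,11,12,13,14,15}

Answer: 10 steps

v1: 0,1,2,3,4,0,1,2,3,4,0,1,2,3,4,0
v0: 1,2,5,10,17,1,2,5,10,17,1,2,5,10,17,1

steps = 10; useful = 136; efficiency = 136/160 = 17/20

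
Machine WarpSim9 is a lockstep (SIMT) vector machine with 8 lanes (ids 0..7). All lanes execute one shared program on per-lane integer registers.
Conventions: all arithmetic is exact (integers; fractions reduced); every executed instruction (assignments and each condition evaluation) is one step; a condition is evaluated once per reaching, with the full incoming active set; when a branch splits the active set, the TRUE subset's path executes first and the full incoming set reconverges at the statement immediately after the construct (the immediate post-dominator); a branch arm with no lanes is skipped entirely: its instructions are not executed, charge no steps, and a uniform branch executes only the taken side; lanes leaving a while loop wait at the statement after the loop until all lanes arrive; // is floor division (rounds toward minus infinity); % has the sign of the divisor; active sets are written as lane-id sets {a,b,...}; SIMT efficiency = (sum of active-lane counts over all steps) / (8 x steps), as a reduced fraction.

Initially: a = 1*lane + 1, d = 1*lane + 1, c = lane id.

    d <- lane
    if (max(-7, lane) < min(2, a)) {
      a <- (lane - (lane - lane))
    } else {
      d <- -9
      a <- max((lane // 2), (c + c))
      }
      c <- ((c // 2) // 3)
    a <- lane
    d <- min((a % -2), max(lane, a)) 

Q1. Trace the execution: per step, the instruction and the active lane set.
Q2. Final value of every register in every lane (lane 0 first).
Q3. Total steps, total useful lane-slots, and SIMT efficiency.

step 0: d <- lane                    {0,1,2,3,4,5,6,7}
step 1: eval (max(-7, lane) < min(2, a)) {0,1,2,3,4,5,6,7}
step 2: a <- (lane - (lane - lane))  {0,1}
step 3: d <- -9                      {2,3,4,5,6,7}
step 4: a <- max((lane // 2), (c + c)) {2,3,4,5,6,7}
step 5: c <- ((c // 2) // 3)         {0,1,2,3,4,5,6,7}
step 6: a <- lane                    {0,1,2,3,4,5,6,7}
step 7: d <- min((a % -2), max(lane, a)) {0,1,2,3,4,5,6,7}

Answer: 8 steps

a: 0,1,2,3,4,5,6,7
d: 0,-1,0,-1,0,-1,0,-1
c: 0,0,0,0,0,0,1,1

steps = 8; useful = 54; efficiency = 54/64 = 27/32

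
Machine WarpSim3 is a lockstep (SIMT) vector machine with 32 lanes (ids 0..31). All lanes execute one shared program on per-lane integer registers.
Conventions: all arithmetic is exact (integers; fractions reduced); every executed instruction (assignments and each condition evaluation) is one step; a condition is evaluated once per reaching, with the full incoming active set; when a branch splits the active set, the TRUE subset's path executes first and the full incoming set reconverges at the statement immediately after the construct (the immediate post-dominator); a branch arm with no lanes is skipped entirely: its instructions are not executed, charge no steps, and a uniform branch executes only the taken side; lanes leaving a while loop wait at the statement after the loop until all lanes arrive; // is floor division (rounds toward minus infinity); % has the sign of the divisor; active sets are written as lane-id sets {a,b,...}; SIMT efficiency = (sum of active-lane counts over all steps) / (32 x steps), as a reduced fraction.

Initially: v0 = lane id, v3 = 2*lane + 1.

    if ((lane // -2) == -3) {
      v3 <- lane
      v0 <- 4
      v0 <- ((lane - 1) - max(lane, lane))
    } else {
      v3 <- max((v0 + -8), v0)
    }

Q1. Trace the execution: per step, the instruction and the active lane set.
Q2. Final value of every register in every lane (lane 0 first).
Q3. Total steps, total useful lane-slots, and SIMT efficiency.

step 0: eval ((lane // -2) == -3)    {0,1,2,3,4,5,6,7,8,9,10,11,12,13,14,15,16,17,18,19,20,21,22,23,24,25,26,27,28,29,30,31}
step 1: v3 <- lane                   {5,6}
step 2: v0 <- 4                      {5,6}
step 3: v0 <- ((lane - 1) - max(lane, lane)) {5,6}
step 4: v3 <- max((v0 + -8), v0)     {0,1,2,3,4,7,8,9,10,11,12,13,14,15,16,17,18,19,20,21,22,23,24,25,26,27,28,29,30,31}

Answer: 5 steps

v0: 0,1,2,3,4,-1,-1,7,8,9,10,11,12,13,14,15,16,17,18,19,20,21,22,23,24,25,26,27,28,29,30,31
v3: 0,1,2,3,4,5,6,7,8,9,10,11,12,13,14,15,16,17,18,19,20,21,22,23,24,25,26,27,28,29,30,31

steps = 5; useful = 68; efficiency = 68/160 = 17/40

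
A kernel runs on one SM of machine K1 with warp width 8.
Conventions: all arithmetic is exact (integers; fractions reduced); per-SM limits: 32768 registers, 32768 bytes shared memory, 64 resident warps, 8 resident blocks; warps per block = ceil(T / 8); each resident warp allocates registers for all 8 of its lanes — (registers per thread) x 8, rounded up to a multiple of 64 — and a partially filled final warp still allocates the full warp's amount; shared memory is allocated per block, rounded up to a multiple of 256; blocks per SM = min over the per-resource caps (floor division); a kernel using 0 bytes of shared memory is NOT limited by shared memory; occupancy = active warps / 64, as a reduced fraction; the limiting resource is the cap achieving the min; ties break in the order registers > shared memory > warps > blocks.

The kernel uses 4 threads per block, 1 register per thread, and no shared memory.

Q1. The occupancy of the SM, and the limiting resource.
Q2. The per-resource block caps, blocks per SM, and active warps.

Answer: occupancy 1/8, limited by blocks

registers: 512 blocks
shared memory: no limit (kernel uses none)
warps: 64 blocks
blocks: 8 blocks

Answer: 8 blocks, 8 active warps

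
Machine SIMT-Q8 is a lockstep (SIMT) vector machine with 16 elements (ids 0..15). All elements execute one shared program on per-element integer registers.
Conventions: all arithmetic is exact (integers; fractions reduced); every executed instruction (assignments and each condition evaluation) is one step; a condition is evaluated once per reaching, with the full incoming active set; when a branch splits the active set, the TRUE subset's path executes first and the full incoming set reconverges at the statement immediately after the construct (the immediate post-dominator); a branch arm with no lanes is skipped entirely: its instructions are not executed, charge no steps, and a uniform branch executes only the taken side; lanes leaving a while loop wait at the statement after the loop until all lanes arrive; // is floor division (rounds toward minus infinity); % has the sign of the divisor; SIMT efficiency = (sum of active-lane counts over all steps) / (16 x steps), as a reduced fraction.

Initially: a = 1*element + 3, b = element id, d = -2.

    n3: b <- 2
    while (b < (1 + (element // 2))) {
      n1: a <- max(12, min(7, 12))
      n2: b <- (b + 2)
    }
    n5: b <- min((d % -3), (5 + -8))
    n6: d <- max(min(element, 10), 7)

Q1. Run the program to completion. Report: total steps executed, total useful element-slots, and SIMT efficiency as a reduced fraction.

Answer: 13 steps, 136 useful, 17/26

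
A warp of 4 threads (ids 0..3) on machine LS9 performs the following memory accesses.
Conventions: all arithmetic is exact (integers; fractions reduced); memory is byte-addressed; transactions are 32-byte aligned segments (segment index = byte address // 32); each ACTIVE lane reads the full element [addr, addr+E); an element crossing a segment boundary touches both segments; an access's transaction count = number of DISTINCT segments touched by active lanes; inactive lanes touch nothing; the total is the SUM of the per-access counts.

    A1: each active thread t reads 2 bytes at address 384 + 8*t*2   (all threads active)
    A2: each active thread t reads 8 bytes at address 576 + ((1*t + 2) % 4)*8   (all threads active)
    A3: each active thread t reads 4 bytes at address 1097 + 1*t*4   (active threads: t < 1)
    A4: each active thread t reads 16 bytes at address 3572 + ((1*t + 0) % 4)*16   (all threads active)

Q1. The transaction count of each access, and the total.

A1: 2 transactions
A2: 1 transaction
A3: 1 transaction
A4: 3 transactions

Answer: 2,1,1,3; total 7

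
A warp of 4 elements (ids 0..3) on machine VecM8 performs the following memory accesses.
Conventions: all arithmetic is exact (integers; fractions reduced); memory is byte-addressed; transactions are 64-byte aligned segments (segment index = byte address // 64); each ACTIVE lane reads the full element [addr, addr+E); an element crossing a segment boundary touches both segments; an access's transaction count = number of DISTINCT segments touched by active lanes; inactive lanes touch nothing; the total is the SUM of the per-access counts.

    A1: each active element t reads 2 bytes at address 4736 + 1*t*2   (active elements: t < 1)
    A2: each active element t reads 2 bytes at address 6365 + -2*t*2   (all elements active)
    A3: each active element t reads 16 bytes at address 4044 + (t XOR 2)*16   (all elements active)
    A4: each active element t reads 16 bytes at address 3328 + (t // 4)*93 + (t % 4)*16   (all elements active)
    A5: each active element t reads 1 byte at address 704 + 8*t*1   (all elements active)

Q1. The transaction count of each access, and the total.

A1: 1 transaction
A2: 1 transaction
A3: 2 transactions
A4: 1 transaction
A5: 1 transaction

Answer: 1,1,2,1,1; total 6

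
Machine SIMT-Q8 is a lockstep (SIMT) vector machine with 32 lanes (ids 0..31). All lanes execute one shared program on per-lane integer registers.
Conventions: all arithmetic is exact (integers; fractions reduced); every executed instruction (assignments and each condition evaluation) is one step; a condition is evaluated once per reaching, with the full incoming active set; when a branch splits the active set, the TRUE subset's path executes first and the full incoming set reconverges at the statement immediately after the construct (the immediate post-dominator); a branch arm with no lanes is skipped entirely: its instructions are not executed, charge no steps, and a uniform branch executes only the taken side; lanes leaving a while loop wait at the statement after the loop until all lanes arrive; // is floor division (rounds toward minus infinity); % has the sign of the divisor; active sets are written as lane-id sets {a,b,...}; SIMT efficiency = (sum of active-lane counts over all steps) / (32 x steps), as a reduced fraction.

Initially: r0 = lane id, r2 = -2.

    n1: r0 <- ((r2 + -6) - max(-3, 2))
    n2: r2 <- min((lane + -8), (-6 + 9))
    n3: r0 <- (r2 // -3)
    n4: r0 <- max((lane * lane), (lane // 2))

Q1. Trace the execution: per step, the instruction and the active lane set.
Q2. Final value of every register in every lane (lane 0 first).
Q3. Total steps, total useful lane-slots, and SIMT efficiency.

step 0: r0 <- ((r2 + -6) - max(-3, 2)) {0,1,2,3,4,5,6,7,8,9,10,11,12,13,14,15,16,17,18,19,20,21,22,23,24,25,26,27,28,29,30,31}
step 1: r2 <- min((lane + -8), (-6 + 9)) {0,1,2,3,4,5,6,7,8,9,10,11,12,13,14,15,16,17,18,19,20,21,22,23,24,25,26,27,28,29,30,31}
step 2: r0 <- (r2 // -3)             {0,1,2,3,4,5,6,7,8,9,10,11,12,13,14,15,16,17,18,19,20,21,22,23,24,25,26,27,28,29,30,31}
step 3: r0 <- max((lane * lane), (lane // 2)) {0,1,2,3,4,5,6,7,8,9,10,11,12,13,14,15,16,17,18,19,20,21,22,23,24,25,26,27,28,29,30,31}

Answer: 4 steps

r0: 0,1,4,9,16,25,36,49,64,81,100,121,144,169,196,225,256,289,324,361,400,441,484,529,576,625,676,729,784,841,900,961
r2: -8,-7,-6,-5,-4,-3,-2,-1,0,1,2,3,3,3,3,3,3,3,3,3,3,3,3,3,3,3,3,3,3,3,3,3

steps = 4; useful = 128; efficiency = 128/128 = 1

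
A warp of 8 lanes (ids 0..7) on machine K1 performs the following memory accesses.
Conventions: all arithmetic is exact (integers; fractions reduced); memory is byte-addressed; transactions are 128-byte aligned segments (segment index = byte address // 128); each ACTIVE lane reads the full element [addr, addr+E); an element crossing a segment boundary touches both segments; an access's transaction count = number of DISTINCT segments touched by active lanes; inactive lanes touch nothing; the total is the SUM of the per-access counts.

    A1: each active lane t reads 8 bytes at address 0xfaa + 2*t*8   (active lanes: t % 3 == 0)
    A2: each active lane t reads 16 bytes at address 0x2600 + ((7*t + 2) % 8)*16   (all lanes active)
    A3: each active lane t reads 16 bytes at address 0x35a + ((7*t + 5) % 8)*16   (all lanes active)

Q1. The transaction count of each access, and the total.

A1: 2 transactions
A2: 1 transaction
A3: 2 transactions

Answer: 2,1,2; total 5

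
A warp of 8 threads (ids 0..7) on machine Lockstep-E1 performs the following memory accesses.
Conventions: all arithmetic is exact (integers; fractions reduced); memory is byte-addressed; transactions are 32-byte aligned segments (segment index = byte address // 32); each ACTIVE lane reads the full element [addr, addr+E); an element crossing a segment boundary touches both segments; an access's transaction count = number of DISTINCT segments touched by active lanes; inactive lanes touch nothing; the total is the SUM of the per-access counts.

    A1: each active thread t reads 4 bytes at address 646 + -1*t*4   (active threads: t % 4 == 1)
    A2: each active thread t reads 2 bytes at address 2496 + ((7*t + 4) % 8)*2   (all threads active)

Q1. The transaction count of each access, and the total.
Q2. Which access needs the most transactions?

A1: 2 transactions
A2: 1 transaction

Answer: 2,1; total 3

Answer: A1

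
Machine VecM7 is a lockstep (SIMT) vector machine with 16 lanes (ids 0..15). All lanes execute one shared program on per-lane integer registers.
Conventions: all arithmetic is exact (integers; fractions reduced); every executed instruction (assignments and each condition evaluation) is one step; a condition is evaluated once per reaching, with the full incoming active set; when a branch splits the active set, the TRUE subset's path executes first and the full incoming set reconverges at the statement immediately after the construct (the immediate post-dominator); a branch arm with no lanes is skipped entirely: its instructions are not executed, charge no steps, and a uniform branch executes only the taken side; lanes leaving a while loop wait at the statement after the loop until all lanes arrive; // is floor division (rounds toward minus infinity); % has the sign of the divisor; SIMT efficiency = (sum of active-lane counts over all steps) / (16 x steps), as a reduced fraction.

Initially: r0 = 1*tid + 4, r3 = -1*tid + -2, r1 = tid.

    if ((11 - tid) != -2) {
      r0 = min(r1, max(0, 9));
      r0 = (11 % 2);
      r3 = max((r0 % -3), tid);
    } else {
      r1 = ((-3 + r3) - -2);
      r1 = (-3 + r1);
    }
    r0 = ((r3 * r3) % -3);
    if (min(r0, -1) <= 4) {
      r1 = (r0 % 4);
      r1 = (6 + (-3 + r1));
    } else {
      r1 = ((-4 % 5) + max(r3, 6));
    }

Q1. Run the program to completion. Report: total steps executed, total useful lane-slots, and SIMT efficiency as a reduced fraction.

Answer: 10 steps, 127 useful, 127/160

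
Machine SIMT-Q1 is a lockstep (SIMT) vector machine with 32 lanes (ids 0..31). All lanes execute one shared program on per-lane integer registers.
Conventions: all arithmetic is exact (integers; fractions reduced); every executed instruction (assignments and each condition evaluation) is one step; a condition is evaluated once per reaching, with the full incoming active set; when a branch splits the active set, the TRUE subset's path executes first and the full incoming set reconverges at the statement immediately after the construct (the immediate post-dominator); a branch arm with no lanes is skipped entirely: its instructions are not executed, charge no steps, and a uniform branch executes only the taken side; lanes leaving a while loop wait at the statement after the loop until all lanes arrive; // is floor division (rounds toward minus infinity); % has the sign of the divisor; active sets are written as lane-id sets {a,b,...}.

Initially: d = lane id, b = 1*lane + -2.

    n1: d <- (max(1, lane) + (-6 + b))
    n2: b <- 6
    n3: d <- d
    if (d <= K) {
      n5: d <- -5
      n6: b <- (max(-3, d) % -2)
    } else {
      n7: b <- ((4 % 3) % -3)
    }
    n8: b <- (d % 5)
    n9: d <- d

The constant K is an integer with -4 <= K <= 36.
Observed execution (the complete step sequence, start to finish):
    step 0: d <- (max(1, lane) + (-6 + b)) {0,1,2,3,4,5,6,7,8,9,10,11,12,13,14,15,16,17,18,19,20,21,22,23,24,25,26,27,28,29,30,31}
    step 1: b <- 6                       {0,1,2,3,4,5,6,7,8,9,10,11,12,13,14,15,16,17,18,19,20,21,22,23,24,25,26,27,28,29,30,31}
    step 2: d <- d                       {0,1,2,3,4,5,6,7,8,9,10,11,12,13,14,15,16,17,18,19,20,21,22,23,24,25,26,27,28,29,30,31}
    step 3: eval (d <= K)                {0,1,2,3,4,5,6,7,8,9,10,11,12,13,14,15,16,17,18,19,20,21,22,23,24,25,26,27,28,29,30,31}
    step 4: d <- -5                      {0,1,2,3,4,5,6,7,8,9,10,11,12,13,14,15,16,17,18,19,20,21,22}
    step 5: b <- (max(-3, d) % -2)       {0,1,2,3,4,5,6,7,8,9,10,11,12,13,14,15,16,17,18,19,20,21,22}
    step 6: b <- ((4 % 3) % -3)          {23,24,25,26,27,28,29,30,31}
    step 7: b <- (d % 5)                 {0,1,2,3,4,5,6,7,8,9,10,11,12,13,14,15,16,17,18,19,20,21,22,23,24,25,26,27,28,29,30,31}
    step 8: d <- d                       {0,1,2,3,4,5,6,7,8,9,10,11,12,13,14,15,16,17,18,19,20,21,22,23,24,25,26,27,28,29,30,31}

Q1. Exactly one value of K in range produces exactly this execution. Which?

Answer: K = 36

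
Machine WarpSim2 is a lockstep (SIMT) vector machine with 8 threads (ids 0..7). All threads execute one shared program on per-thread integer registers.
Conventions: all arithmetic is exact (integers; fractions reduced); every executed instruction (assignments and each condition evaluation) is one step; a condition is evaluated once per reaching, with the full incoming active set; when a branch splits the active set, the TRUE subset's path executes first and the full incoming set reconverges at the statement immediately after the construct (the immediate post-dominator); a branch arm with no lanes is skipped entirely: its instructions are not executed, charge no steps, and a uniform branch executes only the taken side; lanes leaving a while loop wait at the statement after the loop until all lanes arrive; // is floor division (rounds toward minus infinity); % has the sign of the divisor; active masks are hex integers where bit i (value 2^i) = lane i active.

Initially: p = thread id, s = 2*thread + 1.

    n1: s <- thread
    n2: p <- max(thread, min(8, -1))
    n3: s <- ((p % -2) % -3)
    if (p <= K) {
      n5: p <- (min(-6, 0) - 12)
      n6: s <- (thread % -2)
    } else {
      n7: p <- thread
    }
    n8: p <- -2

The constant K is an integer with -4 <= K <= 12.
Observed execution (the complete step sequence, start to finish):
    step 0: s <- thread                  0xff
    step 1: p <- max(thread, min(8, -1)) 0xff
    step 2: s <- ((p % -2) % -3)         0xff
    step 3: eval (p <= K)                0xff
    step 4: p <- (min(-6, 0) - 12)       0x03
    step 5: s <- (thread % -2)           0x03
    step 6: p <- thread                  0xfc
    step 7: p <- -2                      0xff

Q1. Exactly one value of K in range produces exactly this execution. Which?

Answer: K = 1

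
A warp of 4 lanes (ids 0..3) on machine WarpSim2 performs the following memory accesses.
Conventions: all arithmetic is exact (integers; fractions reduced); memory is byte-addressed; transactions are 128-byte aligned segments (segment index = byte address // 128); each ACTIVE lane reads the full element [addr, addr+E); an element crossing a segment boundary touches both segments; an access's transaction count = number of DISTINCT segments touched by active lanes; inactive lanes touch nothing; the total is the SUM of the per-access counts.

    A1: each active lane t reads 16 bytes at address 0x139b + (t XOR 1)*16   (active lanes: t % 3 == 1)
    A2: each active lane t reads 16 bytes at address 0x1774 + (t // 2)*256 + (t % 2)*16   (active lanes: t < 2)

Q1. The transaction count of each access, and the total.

A1: 1 transaction
A2: 2 transactions

Answer: 1,2; total 3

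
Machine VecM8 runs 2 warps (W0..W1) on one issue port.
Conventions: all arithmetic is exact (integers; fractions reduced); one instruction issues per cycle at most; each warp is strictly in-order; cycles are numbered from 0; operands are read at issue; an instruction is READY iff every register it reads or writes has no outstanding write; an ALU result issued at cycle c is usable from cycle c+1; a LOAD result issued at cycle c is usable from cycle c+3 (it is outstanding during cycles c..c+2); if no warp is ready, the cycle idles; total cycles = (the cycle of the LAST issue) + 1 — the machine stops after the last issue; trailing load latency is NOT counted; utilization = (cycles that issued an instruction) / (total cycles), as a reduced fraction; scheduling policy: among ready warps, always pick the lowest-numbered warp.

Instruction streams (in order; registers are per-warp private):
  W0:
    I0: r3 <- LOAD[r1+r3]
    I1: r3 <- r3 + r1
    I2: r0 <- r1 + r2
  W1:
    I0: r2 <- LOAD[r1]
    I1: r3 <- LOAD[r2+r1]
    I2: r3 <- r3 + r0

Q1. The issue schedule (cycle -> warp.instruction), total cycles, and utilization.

cycle 0: W0.I0
cycle 1: W1.I0
cycle 2: idle
cycle 3: W0.I1
cycle 4: W0.I2
cycle 5: W1.I1
cycle 6: idle
cycle 7: idle
cycle 8: W1.I2

Answer: 9 cycles, utilization 2/3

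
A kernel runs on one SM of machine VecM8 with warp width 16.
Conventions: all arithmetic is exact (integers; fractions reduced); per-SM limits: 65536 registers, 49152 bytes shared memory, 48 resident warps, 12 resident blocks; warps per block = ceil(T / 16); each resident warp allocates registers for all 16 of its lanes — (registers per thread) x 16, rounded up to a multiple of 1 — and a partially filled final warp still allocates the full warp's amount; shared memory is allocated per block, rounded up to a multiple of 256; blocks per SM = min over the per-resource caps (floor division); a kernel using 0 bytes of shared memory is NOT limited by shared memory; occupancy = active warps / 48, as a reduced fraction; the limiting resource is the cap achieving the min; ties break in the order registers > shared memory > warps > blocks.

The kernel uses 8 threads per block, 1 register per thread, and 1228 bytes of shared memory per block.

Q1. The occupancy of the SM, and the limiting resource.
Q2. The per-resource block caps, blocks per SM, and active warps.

Answer: occupancy 1/4, limited by blocks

registers: 4096 blocks
shared memory: 38 blocks
warps: 48 blocks
blocks: 12 blocks

Answer: 12 blocks, 12 active warps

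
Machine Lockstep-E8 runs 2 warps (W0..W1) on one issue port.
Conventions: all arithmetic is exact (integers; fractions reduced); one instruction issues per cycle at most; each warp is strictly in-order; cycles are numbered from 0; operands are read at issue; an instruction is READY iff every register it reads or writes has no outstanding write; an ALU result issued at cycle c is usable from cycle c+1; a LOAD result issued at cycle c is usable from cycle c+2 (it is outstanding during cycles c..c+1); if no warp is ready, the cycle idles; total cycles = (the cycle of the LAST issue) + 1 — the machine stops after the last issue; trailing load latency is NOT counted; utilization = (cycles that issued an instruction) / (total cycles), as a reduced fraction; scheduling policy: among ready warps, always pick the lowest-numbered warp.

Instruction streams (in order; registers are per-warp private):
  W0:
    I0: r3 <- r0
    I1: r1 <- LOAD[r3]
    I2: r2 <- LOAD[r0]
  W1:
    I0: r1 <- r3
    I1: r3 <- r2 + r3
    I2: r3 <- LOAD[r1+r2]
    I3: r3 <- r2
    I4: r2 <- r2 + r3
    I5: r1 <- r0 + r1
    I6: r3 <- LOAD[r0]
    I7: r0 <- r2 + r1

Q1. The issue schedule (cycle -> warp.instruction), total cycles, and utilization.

cycle 0: W0.I0
cycle 1: W0.I1
cycle 2: W0.I2
cycle 3: W1.I0
cycle 4: W1.I1
cycle 5: W1.I2
cycle 6: idle
cycle 7: W1.I3
cycle 8: W1.I4
cycle 9: W1.I5
cycle 10: W1.I6
cycle 11: W1.I7

Answer: 12 cycles, utilization 11/12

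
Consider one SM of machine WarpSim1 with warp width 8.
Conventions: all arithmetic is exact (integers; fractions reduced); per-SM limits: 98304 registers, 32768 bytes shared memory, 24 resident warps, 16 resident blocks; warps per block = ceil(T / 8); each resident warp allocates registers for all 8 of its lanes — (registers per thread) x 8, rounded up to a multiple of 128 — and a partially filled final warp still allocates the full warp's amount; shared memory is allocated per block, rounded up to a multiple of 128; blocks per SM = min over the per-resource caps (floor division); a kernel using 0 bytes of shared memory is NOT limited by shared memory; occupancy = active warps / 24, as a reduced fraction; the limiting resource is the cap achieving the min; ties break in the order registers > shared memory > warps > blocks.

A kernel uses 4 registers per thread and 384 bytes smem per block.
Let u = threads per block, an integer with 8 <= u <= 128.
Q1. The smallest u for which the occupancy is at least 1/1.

Answer: u = 9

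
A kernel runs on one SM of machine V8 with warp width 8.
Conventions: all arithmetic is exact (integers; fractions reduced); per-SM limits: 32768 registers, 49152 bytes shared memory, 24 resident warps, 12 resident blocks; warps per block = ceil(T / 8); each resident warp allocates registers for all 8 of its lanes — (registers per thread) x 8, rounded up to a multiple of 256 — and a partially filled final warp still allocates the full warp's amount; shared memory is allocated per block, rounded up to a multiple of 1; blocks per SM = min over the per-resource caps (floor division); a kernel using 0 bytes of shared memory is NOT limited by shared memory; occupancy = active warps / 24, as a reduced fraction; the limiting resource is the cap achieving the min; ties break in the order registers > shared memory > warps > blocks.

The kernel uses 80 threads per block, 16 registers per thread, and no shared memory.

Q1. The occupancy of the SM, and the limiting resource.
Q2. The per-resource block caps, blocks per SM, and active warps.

Answer: occupancy 5/6, limited by warps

registers: 12 blocks
shared memory: no limit (kernel uses none)
warps: 2 blocks
blocks: 12 blocks

Answer: 2 blocks, 20 active warps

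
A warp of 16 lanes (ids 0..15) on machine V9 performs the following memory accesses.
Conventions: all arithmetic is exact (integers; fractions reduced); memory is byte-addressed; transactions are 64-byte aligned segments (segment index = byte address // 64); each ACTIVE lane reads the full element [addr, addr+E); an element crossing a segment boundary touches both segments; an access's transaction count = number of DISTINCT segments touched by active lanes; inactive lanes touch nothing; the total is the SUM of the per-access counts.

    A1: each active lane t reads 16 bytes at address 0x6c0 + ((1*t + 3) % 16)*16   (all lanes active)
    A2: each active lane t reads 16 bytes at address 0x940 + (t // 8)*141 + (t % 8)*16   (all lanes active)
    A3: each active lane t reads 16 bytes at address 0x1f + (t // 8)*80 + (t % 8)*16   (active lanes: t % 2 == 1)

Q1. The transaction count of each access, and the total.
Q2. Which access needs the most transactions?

A1: 4 transactions
A2: 5 transactions
A3: 4 transactions

Answer: 4,5,4; total 13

Answer: A2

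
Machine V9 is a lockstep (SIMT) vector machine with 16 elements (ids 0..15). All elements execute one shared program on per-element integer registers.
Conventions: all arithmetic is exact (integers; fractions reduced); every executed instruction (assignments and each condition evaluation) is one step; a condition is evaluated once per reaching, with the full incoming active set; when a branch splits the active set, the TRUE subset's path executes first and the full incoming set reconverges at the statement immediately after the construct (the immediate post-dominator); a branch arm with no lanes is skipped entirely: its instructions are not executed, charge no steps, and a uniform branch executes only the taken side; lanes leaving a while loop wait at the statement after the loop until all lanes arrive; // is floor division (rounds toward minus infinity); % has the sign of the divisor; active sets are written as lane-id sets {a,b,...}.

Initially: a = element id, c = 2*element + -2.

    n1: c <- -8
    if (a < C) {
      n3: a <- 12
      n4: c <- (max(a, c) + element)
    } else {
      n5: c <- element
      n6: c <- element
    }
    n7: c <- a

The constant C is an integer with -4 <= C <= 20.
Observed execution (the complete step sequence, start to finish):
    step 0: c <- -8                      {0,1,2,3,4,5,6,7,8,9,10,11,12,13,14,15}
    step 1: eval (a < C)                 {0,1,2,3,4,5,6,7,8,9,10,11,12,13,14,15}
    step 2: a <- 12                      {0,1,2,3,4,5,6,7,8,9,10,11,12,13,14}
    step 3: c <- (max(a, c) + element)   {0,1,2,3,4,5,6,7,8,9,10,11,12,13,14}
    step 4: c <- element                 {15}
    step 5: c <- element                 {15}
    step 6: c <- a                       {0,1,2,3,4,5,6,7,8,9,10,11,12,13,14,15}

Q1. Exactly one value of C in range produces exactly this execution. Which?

Answer: C = 15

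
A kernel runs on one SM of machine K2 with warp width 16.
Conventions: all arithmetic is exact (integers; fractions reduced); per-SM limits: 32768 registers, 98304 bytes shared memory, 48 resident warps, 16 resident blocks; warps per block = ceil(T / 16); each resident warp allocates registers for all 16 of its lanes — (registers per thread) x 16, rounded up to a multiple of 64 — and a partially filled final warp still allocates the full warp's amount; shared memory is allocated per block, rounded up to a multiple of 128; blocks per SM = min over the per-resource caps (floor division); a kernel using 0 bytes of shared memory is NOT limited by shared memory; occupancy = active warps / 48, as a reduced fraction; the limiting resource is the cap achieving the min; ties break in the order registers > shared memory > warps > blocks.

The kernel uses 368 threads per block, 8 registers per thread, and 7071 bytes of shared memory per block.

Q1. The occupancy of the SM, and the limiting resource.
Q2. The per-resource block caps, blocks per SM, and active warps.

Answer: occupancy 23/24, limited by warps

registers: 11 blocks
shared memory: 13 blocks
warps: 2 blocks
blocks: 16 blocks

Answer: 2 blocks, 46 active warps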